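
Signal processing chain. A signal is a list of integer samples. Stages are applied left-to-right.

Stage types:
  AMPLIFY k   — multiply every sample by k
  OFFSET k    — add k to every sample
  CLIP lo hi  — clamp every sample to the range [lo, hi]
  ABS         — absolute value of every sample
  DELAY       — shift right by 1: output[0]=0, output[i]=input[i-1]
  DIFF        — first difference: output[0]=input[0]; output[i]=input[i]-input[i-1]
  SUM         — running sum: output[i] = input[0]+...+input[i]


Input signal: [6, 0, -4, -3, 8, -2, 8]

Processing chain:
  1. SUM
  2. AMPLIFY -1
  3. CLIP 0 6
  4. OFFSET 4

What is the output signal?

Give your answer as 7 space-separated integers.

Answer: 4 4 4 5 4 4 4

Derivation:
Input: [6, 0, -4, -3, 8, -2, 8]
Stage 1 (SUM): sum[0..0]=6, sum[0..1]=6, sum[0..2]=2, sum[0..3]=-1, sum[0..4]=7, sum[0..5]=5, sum[0..6]=13 -> [6, 6, 2, -1, 7, 5, 13]
Stage 2 (AMPLIFY -1): 6*-1=-6, 6*-1=-6, 2*-1=-2, -1*-1=1, 7*-1=-7, 5*-1=-5, 13*-1=-13 -> [-6, -6, -2, 1, -7, -5, -13]
Stage 3 (CLIP 0 6): clip(-6,0,6)=0, clip(-6,0,6)=0, clip(-2,0,6)=0, clip(1,0,6)=1, clip(-7,0,6)=0, clip(-5,0,6)=0, clip(-13,0,6)=0 -> [0, 0, 0, 1, 0, 0, 0]
Stage 4 (OFFSET 4): 0+4=4, 0+4=4, 0+4=4, 1+4=5, 0+4=4, 0+4=4, 0+4=4 -> [4, 4, 4, 5, 4, 4, 4]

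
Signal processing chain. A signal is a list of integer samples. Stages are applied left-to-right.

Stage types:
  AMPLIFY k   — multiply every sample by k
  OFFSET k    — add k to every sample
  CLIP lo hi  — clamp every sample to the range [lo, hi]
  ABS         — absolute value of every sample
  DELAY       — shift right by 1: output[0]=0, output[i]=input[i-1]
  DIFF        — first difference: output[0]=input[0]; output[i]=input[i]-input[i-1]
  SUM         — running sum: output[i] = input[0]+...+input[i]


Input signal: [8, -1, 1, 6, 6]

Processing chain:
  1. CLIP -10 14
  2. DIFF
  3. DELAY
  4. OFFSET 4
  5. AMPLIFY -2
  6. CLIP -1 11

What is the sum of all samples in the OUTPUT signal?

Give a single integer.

Input: [8, -1, 1, 6, 6]
Stage 1 (CLIP -10 14): clip(8,-10,14)=8, clip(-1,-10,14)=-1, clip(1,-10,14)=1, clip(6,-10,14)=6, clip(6,-10,14)=6 -> [8, -1, 1, 6, 6]
Stage 2 (DIFF): s[0]=8, -1-8=-9, 1--1=2, 6-1=5, 6-6=0 -> [8, -9, 2, 5, 0]
Stage 3 (DELAY): [0, 8, -9, 2, 5] = [0, 8, -9, 2, 5] -> [0, 8, -9, 2, 5]
Stage 4 (OFFSET 4): 0+4=4, 8+4=12, -9+4=-5, 2+4=6, 5+4=9 -> [4, 12, -5, 6, 9]
Stage 5 (AMPLIFY -2): 4*-2=-8, 12*-2=-24, -5*-2=10, 6*-2=-12, 9*-2=-18 -> [-8, -24, 10, -12, -18]
Stage 6 (CLIP -1 11): clip(-8,-1,11)=-1, clip(-24,-1,11)=-1, clip(10,-1,11)=10, clip(-12,-1,11)=-1, clip(-18,-1,11)=-1 -> [-1, -1, 10, -1, -1]
Output sum: 6

Answer: 6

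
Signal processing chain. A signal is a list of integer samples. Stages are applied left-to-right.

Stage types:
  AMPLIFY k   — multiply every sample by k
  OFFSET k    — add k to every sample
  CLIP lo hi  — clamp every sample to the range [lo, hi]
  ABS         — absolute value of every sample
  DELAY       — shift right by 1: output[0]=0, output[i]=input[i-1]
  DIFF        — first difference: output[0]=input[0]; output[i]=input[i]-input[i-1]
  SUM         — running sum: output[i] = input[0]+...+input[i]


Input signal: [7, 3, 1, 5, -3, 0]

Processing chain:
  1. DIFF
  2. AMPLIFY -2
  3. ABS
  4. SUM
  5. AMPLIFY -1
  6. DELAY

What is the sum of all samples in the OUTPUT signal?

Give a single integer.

Input: [7, 3, 1, 5, -3, 0]
Stage 1 (DIFF): s[0]=7, 3-7=-4, 1-3=-2, 5-1=4, -3-5=-8, 0--3=3 -> [7, -4, -2, 4, -8, 3]
Stage 2 (AMPLIFY -2): 7*-2=-14, -4*-2=8, -2*-2=4, 4*-2=-8, -8*-2=16, 3*-2=-6 -> [-14, 8, 4, -8, 16, -6]
Stage 3 (ABS): |-14|=14, |8|=8, |4|=4, |-8|=8, |16|=16, |-6|=6 -> [14, 8, 4, 8, 16, 6]
Stage 4 (SUM): sum[0..0]=14, sum[0..1]=22, sum[0..2]=26, sum[0..3]=34, sum[0..4]=50, sum[0..5]=56 -> [14, 22, 26, 34, 50, 56]
Stage 5 (AMPLIFY -1): 14*-1=-14, 22*-1=-22, 26*-1=-26, 34*-1=-34, 50*-1=-50, 56*-1=-56 -> [-14, -22, -26, -34, -50, -56]
Stage 6 (DELAY): [0, -14, -22, -26, -34, -50] = [0, -14, -22, -26, -34, -50] -> [0, -14, -22, -26, -34, -50]
Output sum: -146

Answer: -146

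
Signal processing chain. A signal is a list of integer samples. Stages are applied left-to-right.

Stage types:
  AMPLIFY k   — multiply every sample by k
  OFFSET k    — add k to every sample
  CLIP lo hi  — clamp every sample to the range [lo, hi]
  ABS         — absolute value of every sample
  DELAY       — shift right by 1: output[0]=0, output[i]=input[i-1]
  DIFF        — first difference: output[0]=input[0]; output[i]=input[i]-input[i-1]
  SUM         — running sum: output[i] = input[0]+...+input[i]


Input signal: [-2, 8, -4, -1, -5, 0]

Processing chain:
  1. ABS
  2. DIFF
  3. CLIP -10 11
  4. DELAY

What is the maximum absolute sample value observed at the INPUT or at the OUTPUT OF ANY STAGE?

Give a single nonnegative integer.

Answer: 8

Derivation:
Input: [-2, 8, -4, -1, -5, 0] (max |s|=8)
Stage 1 (ABS): |-2|=2, |8|=8, |-4|=4, |-1|=1, |-5|=5, |0|=0 -> [2, 8, 4, 1, 5, 0] (max |s|=8)
Stage 2 (DIFF): s[0]=2, 8-2=6, 4-8=-4, 1-4=-3, 5-1=4, 0-5=-5 -> [2, 6, -4, -3, 4, -5] (max |s|=6)
Stage 3 (CLIP -10 11): clip(2,-10,11)=2, clip(6,-10,11)=6, clip(-4,-10,11)=-4, clip(-3,-10,11)=-3, clip(4,-10,11)=4, clip(-5,-10,11)=-5 -> [2, 6, -4, -3, 4, -5] (max |s|=6)
Stage 4 (DELAY): [0, 2, 6, -4, -3, 4] = [0, 2, 6, -4, -3, 4] -> [0, 2, 6, -4, -3, 4] (max |s|=6)
Overall max amplitude: 8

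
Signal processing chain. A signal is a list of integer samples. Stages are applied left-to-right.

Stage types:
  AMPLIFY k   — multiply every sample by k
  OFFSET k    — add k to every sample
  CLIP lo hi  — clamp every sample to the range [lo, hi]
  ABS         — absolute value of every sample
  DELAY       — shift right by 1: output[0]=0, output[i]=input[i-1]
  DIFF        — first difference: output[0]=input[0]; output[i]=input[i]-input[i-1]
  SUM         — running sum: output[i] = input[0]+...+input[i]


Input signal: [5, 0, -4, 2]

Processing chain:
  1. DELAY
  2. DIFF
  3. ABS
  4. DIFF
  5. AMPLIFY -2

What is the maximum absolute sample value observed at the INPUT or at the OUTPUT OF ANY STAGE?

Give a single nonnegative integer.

Answer: 10

Derivation:
Input: [5, 0, -4, 2] (max |s|=5)
Stage 1 (DELAY): [0, 5, 0, -4] = [0, 5, 0, -4] -> [0, 5, 0, -4] (max |s|=5)
Stage 2 (DIFF): s[0]=0, 5-0=5, 0-5=-5, -4-0=-4 -> [0, 5, -5, -4] (max |s|=5)
Stage 3 (ABS): |0|=0, |5|=5, |-5|=5, |-4|=4 -> [0, 5, 5, 4] (max |s|=5)
Stage 4 (DIFF): s[0]=0, 5-0=5, 5-5=0, 4-5=-1 -> [0, 5, 0, -1] (max |s|=5)
Stage 5 (AMPLIFY -2): 0*-2=0, 5*-2=-10, 0*-2=0, -1*-2=2 -> [0, -10, 0, 2] (max |s|=10)
Overall max amplitude: 10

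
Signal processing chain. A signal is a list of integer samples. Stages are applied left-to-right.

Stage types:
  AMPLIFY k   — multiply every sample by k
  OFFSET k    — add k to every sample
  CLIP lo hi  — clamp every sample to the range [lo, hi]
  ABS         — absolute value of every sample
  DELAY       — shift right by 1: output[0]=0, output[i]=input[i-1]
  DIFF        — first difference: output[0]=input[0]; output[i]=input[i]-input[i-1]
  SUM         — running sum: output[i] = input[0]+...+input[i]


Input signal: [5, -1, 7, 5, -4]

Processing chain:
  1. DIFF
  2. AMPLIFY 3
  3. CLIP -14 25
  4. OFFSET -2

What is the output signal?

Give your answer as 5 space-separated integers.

Answer: 13 -16 22 -8 -16

Derivation:
Input: [5, -1, 7, 5, -4]
Stage 1 (DIFF): s[0]=5, -1-5=-6, 7--1=8, 5-7=-2, -4-5=-9 -> [5, -6, 8, -2, -9]
Stage 2 (AMPLIFY 3): 5*3=15, -6*3=-18, 8*3=24, -2*3=-6, -9*3=-27 -> [15, -18, 24, -6, -27]
Stage 3 (CLIP -14 25): clip(15,-14,25)=15, clip(-18,-14,25)=-14, clip(24,-14,25)=24, clip(-6,-14,25)=-6, clip(-27,-14,25)=-14 -> [15, -14, 24, -6, -14]
Stage 4 (OFFSET -2): 15+-2=13, -14+-2=-16, 24+-2=22, -6+-2=-8, -14+-2=-16 -> [13, -16, 22, -8, -16]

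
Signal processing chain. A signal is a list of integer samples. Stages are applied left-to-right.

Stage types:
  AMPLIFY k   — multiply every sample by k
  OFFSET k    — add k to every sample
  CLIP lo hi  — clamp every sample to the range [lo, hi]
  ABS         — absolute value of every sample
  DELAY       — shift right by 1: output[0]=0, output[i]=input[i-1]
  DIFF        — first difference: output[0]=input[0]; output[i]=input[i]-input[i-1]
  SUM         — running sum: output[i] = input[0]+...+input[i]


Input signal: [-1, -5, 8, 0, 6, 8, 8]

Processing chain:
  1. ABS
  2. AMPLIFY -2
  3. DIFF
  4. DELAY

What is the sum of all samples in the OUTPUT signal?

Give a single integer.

Input: [-1, -5, 8, 0, 6, 8, 8]
Stage 1 (ABS): |-1|=1, |-5|=5, |8|=8, |0|=0, |6|=6, |8|=8, |8|=8 -> [1, 5, 8, 0, 6, 8, 8]
Stage 2 (AMPLIFY -2): 1*-2=-2, 5*-2=-10, 8*-2=-16, 0*-2=0, 6*-2=-12, 8*-2=-16, 8*-2=-16 -> [-2, -10, -16, 0, -12, -16, -16]
Stage 3 (DIFF): s[0]=-2, -10--2=-8, -16--10=-6, 0--16=16, -12-0=-12, -16--12=-4, -16--16=0 -> [-2, -8, -6, 16, -12, -4, 0]
Stage 4 (DELAY): [0, -2, -8, -6, 16, -12, -4] = [0, -2, -8, -6, 16, -12, -4] -> [0, -2, -8, -6, 16, -12, -4]
Output sum: -16

Answer: -16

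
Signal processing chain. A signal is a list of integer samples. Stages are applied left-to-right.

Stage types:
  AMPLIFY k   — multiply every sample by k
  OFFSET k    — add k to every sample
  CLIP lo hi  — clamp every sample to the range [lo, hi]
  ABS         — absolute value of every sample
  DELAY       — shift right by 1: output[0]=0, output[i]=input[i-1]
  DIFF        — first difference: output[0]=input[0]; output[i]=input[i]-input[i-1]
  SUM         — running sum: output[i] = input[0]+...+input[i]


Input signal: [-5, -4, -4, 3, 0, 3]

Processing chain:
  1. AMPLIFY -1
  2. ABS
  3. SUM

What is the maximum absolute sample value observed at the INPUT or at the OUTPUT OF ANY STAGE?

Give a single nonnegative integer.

Answer: 19

Derivation:
Input: [-5, -4, -4, 3, 0, 3] (max |s|=5)
Stage 1 (AMPLIFY -1): -5*-1=5, -4*-1=4, -4*-1=4, 3*-1=-3, 0*-1=0, 3*-1=-3 -> [5, 4, 4, -3, 0, -3] (max |s|=5)
Stage 2 (ABS): |5|=5, |4|=4, |4|=4, |-3|=3, |0|=0, |-3|=3 -> [5, 4, 4, 3, 0, 3] (max |s|=5)
Stage 3 (SUM): sum[0..0]=5, sum[0..1]=9, sum[0..2]=13, sum[0..3]=16, sum[0..4]=16, sum[0..5]=19 -> [5, 9, 13, 16, 16, 19] (max |s|=19)
Overall max amplitude: 19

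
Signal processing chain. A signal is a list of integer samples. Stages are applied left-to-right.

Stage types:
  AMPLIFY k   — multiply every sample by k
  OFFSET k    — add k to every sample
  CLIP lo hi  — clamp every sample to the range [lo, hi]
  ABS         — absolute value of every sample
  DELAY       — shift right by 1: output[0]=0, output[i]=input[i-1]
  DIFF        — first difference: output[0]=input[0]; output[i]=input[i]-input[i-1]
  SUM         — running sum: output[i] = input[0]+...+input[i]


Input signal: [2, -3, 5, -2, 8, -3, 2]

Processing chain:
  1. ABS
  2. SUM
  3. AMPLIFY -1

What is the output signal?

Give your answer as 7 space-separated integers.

Input: [2, -3, 5, -2, 8, -3, 2]
Stage 1 (ABS): |2|=2, |-3|=3, |5|=5, |-2|=2, |8|=8, |-3|=3, |2|=2 -> [2, 3, 5, 2, 8, 3, 2]
Stage 2 (SUM): sum[0..0]=2, sum[0..1]=5, sum[0..2]=10, sum[0..3]=12, sum[0..4]=20, sum[0..5]=23, sum[0..6]=25 -> [2, 5, 10, 12, 20, 23, 25]
Stage 3 (AMPLIFY -1): 2*-1=-2, 5*-1=-5, 10*-1=-10, 12*-1=-12, 20*-1=-20, 23*-1=-23, 25*-1=-25 -> [-2, -5, -10, -12, -20, -23, -25]

Answer: -2 -5 -10 -12 -20 -23 -25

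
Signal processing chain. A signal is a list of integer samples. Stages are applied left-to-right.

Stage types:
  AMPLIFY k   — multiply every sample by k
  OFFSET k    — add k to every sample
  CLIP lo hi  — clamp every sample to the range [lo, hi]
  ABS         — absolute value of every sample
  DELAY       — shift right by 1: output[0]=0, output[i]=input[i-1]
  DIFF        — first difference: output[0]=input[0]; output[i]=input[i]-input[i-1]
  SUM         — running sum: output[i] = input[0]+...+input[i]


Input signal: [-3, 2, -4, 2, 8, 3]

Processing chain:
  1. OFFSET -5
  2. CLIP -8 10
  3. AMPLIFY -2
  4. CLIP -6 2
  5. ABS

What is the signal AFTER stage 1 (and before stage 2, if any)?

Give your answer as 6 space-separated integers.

Answer: -8 -3 -9 -3 3 -2

Derivation:
Input: [-3, 2, -4, 2, 8, 3]
Stage 1 (OFFSET -5): -3+-5=-8, 2+-5=-3, -4+-5=-9, 2+-5=-3, 8+-5=3, 3+-5=-2 -> [-8, -3, -9, -3, 3, -2]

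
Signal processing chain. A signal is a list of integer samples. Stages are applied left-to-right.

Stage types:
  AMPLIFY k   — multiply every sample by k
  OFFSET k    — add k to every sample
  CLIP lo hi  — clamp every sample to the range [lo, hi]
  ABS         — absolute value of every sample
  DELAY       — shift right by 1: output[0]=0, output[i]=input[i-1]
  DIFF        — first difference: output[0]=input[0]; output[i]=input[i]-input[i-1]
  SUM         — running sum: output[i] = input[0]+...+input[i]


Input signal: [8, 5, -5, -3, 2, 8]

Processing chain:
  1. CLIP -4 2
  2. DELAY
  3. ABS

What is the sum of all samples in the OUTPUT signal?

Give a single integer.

Input: [8, 5, -5, -3, 2, 8]
Stage 1 (CLIP -4 2): clip(8,-4,2)=2, clip(5,-4,2)=2, clip(-5,-4,2)=-4, clip(-3,-4,2)=-3, clip(2,-4,2)=2, clip(8,-4,2)=2 -> [2, 2, -4, -3, 2, 2]
Stage 2 (DELAY): [0, 2, 2, -4, -3, 2] = [0, 2, 2, -4, -3, 2] -> [0, 2, 2, -4, -3, 2]
Stage 3 (ABS): |0|=0, |2|=2, |2|=2, |-4|=4, |-3|=3, |2|=2 -> [0, 2, 2, 4, 3, 2]
Output sum: 13

Answer: 13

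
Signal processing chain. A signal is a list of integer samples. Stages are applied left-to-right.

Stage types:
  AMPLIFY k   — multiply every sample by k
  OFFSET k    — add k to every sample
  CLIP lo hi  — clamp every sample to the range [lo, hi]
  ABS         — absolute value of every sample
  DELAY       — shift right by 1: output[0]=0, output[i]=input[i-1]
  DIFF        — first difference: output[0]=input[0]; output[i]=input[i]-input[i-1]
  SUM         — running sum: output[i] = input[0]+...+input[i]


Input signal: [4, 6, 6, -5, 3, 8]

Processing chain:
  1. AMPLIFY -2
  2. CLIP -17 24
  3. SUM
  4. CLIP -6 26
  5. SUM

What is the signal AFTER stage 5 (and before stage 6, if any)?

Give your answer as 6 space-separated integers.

Answer: -6 -12 -18 -24 -30 -36

Derivation:
Input: [4, 6, 6, -5, 3, 8]
Stage 1 (AMPLIFY -2): 4*-2=-8, 6*-2=-12, 6*-2=-12, -5*-2=10, 3*-2=-6, 8*-2=-16 -> [-8, -12, -12, 10, -6, -16]
Stage 2 (CLIP -17 24): clip(-8,-17,24)=-8, clip(-12,-17,24)=-12, clip(-12,-17,24)=-12, clip(10,-17,24)=10, clip(-6,-17,24)=-6, clip(-16,-17,24)=-16 -> [-8, -12, -12, 10, -6, -16]
Stage 3 (SUM): sum[0..0]=-8, sum[0..1]=-20, sum[0..2]=-32, sum[0..3]=-22, sum[0..4]=-28, sum[0..5]=-44 -> [-8, -20, -32, -22, -28, -44]
Stage 4 (CLIP -6 26): clip(-8,-6,26)=-6, clip(-20,-6,26)=-6, clip(-32,-6,26)=-6, clip(-22,-6,26)=-6, clip(-28,-6,26)=-6, clip(-44,-6,26)=-6 -> [-6, -6, -6, -6, -6, -6]
Stage 5 (SUM): sum[0..0]=-6, sum[0..1]=-12, sum[0..2]=-18, sum[0..3]=-24, sum[0..4]=-30, sum[0..5]=-36 -> [-6, -12, -18, -24, -30, -36]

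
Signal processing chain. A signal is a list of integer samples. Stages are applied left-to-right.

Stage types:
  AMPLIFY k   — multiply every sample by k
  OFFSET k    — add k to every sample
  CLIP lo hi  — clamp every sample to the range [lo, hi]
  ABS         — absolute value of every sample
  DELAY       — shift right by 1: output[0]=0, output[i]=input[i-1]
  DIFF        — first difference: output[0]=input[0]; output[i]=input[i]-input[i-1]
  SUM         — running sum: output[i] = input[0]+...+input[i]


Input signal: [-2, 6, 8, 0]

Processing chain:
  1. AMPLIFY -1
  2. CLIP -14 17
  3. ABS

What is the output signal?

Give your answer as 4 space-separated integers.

Input: [-2, 6, 8, 0]
Stage 1 (AMPLIFY -1): -2*-1=2, 6*-1=-6, 8*-1=-8, 0*-1=0 -> [2, -6, -8, 0]
Stage 2 (CLIP -14 17): clip(2,-14,17)=2, clip(-6,-14,17)=-6, clip(-8,-14,17)=-8, clip(0,-14,17)=0 -> [2, -6, -8, 0]
Stage 3 (ABS): |2|=2, |-6|=6, |-8|=8, |0|=0 -> [2, 6, 8, 0]

Answer: 2 6 8 0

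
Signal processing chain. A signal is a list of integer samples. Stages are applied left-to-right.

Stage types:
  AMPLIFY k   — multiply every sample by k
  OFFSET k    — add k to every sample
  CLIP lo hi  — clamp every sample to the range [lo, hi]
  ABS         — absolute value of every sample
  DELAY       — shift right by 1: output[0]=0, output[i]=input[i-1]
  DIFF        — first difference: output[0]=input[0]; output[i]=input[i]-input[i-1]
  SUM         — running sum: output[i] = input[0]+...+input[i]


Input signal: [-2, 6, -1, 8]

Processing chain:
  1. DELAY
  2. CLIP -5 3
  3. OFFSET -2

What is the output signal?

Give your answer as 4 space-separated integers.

Answer: -2 -4 1 -3

Derivation:
Input: [-2, 6, -1, 8]
Stage 1 (DELAY): [0, -2, 6, -1] = [0, -2, 6, -1] -> [0, -2, 6, -1]
Stage 2 (CLIP -5 3): clip(0,-5,3)=0, clip(-2,-5,3)=-2, clip(6,-5,3)=3, clip(-1,-5,3)=-1 -> [0, -2, 3, -1]
Stage 3 (OFFSET -2): 0+-2=-2, -2+-2=-4, 3+-2=1, -1+-2=-3 -> [-2, -4, 1, -3]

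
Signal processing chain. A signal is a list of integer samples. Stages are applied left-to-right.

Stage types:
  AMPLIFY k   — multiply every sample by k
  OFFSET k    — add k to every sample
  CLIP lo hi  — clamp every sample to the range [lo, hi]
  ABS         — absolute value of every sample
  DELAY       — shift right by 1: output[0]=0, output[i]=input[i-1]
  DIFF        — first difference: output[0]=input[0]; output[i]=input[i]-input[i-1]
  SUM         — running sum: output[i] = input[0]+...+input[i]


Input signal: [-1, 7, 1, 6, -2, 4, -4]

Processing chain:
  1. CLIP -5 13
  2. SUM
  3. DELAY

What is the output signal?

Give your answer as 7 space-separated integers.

Input: [-1, 7, 1, 6, -2, 4, -4]
Stage 1 (CLIP -5 13): clip(-1,-5,13)=-1, clip(7,-5,13)=7, clip(1,-5,13)=1, clip(6,-5,13)=6, clip(-2,-5,13)=-2, clip(4,-5,13)=4, clip(-4,-5,13)=-4 -> [-1, 7, 1, 6, -2, 4, -4]
Stage 2 (SUM): sum[0..0]=-1, sum[0..1]=6, sum[0..2]=7, sum[0..3]=13, sum[0..4]=11, sum[0..5]=15, sum[0..6]=11 -> [-1, 6, 7, 13, 11, 15, 11]
Stage 3 (DELAY): [0, -1, 6, 7, 13, 11, 15] = [0, -1, 6, 7, 13, 11, 15] -> [0, -1, 6, 7, 13, 11, 15]

Answer: 0 -1 6 7 13 11 15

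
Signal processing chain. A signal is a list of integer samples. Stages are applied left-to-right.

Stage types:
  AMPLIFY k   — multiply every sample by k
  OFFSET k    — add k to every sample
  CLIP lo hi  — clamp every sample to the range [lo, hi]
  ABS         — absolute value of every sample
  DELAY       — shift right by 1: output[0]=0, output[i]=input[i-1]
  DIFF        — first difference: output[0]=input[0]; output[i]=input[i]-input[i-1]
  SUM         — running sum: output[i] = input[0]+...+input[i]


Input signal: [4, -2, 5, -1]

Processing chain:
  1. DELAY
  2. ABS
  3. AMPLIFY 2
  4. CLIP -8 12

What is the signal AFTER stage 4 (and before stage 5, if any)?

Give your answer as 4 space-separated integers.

Input: [4, -2, 5, -1]
Stage 1 (DELAY): [0, 4, -2, 5] = [0, 4, -2, 5] -> [0, 4, -2, 5]
Stage 2 (ABS): |0|=0, |4|=4, |-2|=2, |5|=5 -> [0, 4, 2, 5]
Stage 3 (AMPLIFY 2): 0*2=0, 4*2=8, 2*2=4, 5*2=10 -> [0, 8, 4, 10]
Stage 4 (CLIP -8 12): clip(0,-8,12)=0, clip(8,-8,12)=8, clip(4,-8,12)=4, clip(10,-8,12)=10 -> [0, 8, 4, 10]

Answer: 0 8 4 10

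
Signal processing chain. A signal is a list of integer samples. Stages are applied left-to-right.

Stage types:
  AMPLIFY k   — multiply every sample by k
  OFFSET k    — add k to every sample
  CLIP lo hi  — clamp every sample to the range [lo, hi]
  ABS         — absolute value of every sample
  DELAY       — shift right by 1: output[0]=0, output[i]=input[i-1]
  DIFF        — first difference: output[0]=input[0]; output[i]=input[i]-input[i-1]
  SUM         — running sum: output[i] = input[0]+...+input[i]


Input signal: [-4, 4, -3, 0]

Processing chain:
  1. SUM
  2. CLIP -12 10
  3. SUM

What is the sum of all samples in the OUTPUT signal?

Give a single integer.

Answer: -25

Derivation:
Input: [-4, 4, -3, 0]
Stage 1 (SUM): sum[0..0]=-4, sum[0..1]=0, sum[0..2]=-3, sum[0..3]=-3 -> [-4, 0, -3, -3]
Stage 2 (CLIP -12 10): clip(-4,-12,10)=-4, clip(0,-12,10)=0, clip(-3,-12,10)=-3, clip(-3,-12,10)=-3 -> [-4, 0, -3, -3]
Stage 3 (SUM): sum[0..0]=-4, sum[0..1]=-4, sum[0..2]=-7, sum[0..3]=-10 -> [-4, -4, -7, -10]
Output sum: -25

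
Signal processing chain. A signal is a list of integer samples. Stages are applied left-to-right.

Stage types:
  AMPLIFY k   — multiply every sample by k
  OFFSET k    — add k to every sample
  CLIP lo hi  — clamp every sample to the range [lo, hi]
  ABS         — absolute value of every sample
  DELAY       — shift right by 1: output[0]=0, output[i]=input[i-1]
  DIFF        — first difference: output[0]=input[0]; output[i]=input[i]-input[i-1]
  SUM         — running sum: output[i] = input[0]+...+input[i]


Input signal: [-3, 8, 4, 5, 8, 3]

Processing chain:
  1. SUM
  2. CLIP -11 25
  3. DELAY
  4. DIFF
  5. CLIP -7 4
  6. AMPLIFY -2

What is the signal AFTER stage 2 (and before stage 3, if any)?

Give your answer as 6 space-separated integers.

Input: [-3, 8, 4, 5, 8, 3]
Stage 1 (SUM): sum[0..0]=-3, sum[0..1]=5, sum[0..2]=9, sum[0..3]=14, sum[0..4]=22, sum[0..5]=25 -> [-3, 5, 9, 14, 22, 25]
Stage 2 (CLIP -11 25): clip(-3,-11,25)=-3, clip(5,-11,25)=5, clip(9,-11,25)=9, clip(14,-11,25)=14, clip(22,-11,25)=22, clip(25,-11,25)=25 -> [-3, 5, 9, 14, 22, 25]

Answer: -3 5 9 14 22 25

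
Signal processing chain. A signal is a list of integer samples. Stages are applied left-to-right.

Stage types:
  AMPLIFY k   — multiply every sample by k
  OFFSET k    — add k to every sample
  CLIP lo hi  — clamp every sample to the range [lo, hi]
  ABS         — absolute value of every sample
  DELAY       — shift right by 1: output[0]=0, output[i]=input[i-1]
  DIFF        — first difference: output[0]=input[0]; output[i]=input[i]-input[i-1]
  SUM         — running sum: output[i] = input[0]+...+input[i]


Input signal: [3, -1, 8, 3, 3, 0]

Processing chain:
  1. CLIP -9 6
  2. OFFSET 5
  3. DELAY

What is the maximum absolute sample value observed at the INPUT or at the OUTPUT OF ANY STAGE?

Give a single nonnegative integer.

Answer: 11

Derivation:
Input: [3, -1, 8, 3, 3, 0] (max |s|=8)
Stage 1 (CLIP -9 6): clip(3,-9,6)=3, clip(-1,-9,6)=-1, clip(8,-9,6)=6, clip(3,-9,6)=3, clip(3,-9,6)=3, clip(0,-9,6)=0 -> [3, -1, 6, 3, 3, 0] (max |s|=6)
Stage 2 (OFFSET 5): 3+5=8, -1+5=4, 6+5=11, 3+5=8, 3+5=8, 0+5=5 -> [8, 4, 11, 8, 8, 5] (max |s|=11)
Stage 3 (DELAY): [0, 8, 4, 11, 8, 8] = [0, 8, 4, 11, 8, 8] -> [0, 8, 4, 11, 8, 8] (max |s|=11)
Overall max amplitude: 11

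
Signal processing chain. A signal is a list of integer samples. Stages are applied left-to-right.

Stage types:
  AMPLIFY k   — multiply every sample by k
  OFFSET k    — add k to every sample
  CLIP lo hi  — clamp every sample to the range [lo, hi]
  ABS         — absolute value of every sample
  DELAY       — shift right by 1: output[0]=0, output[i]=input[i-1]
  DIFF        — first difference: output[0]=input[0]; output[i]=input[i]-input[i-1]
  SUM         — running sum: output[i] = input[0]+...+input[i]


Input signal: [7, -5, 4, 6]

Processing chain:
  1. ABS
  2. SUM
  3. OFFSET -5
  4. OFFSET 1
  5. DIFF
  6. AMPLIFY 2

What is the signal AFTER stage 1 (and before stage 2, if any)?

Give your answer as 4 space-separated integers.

Answer: 7 5 4 6

Derivation:
Input: [7, -5, 4, 6]
Stage 1 (ABS): |7|=7, |-5|=5, |4|=4, |6|=6 -> [7, 5, 4, 6]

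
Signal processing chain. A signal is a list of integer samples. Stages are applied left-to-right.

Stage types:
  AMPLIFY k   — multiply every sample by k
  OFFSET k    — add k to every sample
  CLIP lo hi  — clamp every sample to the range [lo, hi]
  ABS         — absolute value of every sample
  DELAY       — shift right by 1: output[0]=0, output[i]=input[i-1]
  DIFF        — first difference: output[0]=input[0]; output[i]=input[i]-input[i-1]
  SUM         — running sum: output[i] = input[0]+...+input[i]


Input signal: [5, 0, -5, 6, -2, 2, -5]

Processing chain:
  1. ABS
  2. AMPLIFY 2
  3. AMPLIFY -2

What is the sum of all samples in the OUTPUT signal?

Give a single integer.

Answer: -100

Derivation:
Input: [5, 0, -5, 6, -2, 2, -5]
Stage 1 (ABS): |5|=5, |0|=0, |-5|=5, |6|=6, |-2|=2, |2|=2, |-5|=5 -> [5, 0, 5, 6, 2, 2, 5]
Stage 2 (AMPLIFY 2): 5*2=10, 0*2=0, 5*2=10, 6*2=12, 2*2=4, 2*2=4, 5*2=10 -> [10, 0, 10, 12, 4, 4, 10]
Stage 3 (AMPLIFY -2): 10*-2=-20, 0*-2=0, 10*-2=-20, 12*-2=-24, 4*-2=-8, 4*-2=-8, 10*-2=-20 -> [-20, 0, -20, -24, -8, -8, -20]
Output sum: -100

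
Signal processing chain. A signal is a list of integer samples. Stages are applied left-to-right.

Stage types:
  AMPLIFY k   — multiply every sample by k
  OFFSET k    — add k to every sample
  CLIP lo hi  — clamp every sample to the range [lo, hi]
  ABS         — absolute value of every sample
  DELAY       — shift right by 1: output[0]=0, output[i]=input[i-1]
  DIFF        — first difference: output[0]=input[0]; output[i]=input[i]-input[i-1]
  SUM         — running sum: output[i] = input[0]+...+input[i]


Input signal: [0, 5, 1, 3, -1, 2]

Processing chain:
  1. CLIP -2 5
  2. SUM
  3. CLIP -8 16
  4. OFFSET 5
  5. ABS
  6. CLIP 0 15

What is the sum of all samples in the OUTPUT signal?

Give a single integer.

Input: [0, 5, 1, 3, -1, 2]
Stage 1 (CLIP -2 5): clip(0,-2,5)=0, clip(5,-2,5)=5, clip(1,-2,5)=1, clip(3,-2,5)=3, clip(-1,-2,5)=-1, clip(2,-2,5)=2 -> [0, 5, 1, 3, -1, 2]
Stage 2 (SUM): sum[0..0]=0, sum[0..1]=5, sum[0..2]=6, sum[0..3]=9, sum[0..4]=8, sum[0..5]=10 -> [0, 5, 6, 9, 8, 10]
Stage 3 (CLIP -8 16): clip(0,-8,16)=0, clip(5,-8,16)=5, clip(6,-8,16)=6, clip(9,-8,16)=9, clip(8,-8,16)=8, clip(10,-8,16)=10 -> [0, 5, 6, 9, 8, 10]
Stage 4 (OFFSET 5): 0+5=5, 5+5=10, 6+5=11, 9+5=14, 8+5=13, 10+5=15 -> [5, 10, 11, 14, 13, 15]
Stage 5 (ABS): |5|=5, |10|=10, |11|=11, |14|=14, |13|=13, |15|=15 -> [5, 10, 11, 14, 13, 15]
Stage 6 (CLIP 0 15): clip(5,0,15)=5, clip(10,0,15)=10, clip(11,0,15)=11, clip(14,0,15)=14, clip(13,0,15)=13, clip(15,0,15)=15 -> [5, 10, 11, 14, 13, 15]
Output sum: 68

Answer: 68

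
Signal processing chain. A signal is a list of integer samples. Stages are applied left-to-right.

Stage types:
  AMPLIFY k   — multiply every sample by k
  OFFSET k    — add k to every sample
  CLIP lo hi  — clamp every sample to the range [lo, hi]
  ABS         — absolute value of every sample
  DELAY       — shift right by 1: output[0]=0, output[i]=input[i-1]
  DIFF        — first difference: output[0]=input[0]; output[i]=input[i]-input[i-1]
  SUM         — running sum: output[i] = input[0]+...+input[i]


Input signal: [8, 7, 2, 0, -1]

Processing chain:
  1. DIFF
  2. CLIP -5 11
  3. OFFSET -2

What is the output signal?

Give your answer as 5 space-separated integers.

Input: [8, 7, 2, 0, -1]
Stage 1 (DIFF): s[0]=8, 7-8=-1, 2-7=-5, 0-2=-2, -1-0=-1 -> [8, -1, -5, -2, -1]
Stage 2 (CLIP -5 11): clip(8,-5,11)=8, clip(-1,-5,11)=-1, clip(-5,-5,11)=-5, clip(-2,-5,11)=-2, clip(-1,-5,11)=-1 -> [8, -1, -5, -2, -1]
Stage 3 (OFFSET -2): 8+-2=6, -1+-2=-3, -5+-2=-7, -2+-2=-4, -1+-2=-3 -> [6, -3, -7, -4, -3]

Answer: 6 -3 -7 -4 -3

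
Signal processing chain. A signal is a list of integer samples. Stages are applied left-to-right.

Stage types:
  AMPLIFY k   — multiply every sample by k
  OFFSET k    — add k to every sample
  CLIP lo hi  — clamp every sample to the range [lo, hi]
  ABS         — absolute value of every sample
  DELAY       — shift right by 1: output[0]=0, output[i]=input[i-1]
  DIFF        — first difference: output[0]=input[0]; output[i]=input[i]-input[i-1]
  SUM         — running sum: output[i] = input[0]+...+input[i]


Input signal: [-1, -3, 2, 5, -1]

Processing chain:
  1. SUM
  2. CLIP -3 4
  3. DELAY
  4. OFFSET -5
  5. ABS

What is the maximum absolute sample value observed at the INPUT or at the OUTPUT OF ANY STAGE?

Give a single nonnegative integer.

Answer: 8

Derivation:
Input: [-1, -3, 2, 5, -1] (max |s|=5)
Stage 1 (SUM): sum[0..0]=-1, sum[0..1]=-4, sum[0..2]=-2, sum[0..3]=3, sum[0..4]=2 -> [-1, -4, -2, 3, 2] (max |s|=4)
Stage 2 (CLIP -3 4): clip(-1,-3,4)=-1, clip(-4,-3,4)=-3, clip(-2,-3,4)=-2, clip(3,-3,4)=3, clip(2,-3,4)=2 -> [-1, -3, -2, 3, 2] (max |s|=3)
Stage 3 (DELAY): [0, -1, -3, -2, 3] = [0, -1, -3, -2, 3] -> [0, -1, -3, -2, 3] (max |s|=3)
Stage 4 (OFFSET -5): 0+-5=-5, -1+-5=-6, -3+-5=-8, -2+-5=-7, 3+-5=-2 -> [-5, -6, -8, -7, -2] (max |s|=8)
Stage 5 (ABS): |-5|=5, |-6|=6, |-8|=8, |-7|=7, |-2|=2 -> [5, 6, 8, 7, 2] (max |s|=8)
Overall max amplitude: 8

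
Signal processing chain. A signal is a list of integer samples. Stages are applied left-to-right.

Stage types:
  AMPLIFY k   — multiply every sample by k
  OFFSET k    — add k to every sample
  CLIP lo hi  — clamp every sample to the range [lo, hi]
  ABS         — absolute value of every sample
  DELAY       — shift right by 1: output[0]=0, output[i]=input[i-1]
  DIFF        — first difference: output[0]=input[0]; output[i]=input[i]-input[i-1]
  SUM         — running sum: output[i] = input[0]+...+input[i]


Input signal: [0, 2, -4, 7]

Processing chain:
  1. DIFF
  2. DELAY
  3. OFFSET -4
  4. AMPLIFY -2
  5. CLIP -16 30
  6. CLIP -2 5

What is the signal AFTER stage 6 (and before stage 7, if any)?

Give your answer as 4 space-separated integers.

Answer: 5 5 4 5

Derivation:
Input: [0, 2, -4, 7]
Stage 1 (DIFF): s[0]=0, 2-0=2, -4-2=-6, 7--4=11 -> [0, 2, -6, 11]
Stage 2 (DELAY): [0, 0, 2, -6] = [0, 0, 2, -6] -> [0, 0, 2, -6]
Stage 3 (OFFSET -4): 0+-4=-4, 0+-4=-4, 2+-4=-2, -6+-4=-10 -> [-4, -4, -2, -10]
Stage 4 (AMPLIFY -2): -4*-2=8, -4*-2=8, -2*-2=4, -10*-2=20 -> [8, 8, 4, 20]
Stage 5 (CLIP -16 30): clip(8,-16,30)=8, clip(8,-16,30)=8, clip(4,-16,30)=4, clip(20,-16,30)=20 -> [8, 8, 4, 20]
Stage 6 (CLIP -2 5): clip(8,-2,5)=5, clip(8,-2,5)=5, clip(4,-2,5)=4, clip(20,-2,5)=5 -> [5, 5, 4, 5]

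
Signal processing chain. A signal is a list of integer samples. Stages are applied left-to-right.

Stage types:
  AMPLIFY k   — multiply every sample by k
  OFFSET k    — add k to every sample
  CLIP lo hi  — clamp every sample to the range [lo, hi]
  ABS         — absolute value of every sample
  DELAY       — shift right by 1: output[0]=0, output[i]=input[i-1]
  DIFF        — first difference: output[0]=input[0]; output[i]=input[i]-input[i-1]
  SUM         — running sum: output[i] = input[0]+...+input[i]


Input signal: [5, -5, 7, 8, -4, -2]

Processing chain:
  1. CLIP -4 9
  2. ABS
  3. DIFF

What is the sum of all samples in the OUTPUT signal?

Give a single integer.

Input: [5, -5, 7, 8, -4, -2]
Stage 1 (CLIP -4 9): clip(5,-4,9)=5, clip(-5,-4,9)=-4, clip(7,-4,9)=7, clip(8,-4,9)=8, clip(-4,-4,9)=-4, clip(-2,-4,9)=-2 -> [5, -4, 7, 8, -4, -2]
Stage 2 (ABS): |5|=5, |-4|=4, |7|=7, |8|=8, |-4|=4, |-2|=2 -> [5, 4, 7, 8, 4, 2]
Stage 3 (DIFF): s[0]=5, 4-5=-1, 7-4=3, 8-7=1, 4-8=-4, 2-4=-2 -> [5, -1, 3, 1, -4, -2]
Output sum: 2

Answer: 2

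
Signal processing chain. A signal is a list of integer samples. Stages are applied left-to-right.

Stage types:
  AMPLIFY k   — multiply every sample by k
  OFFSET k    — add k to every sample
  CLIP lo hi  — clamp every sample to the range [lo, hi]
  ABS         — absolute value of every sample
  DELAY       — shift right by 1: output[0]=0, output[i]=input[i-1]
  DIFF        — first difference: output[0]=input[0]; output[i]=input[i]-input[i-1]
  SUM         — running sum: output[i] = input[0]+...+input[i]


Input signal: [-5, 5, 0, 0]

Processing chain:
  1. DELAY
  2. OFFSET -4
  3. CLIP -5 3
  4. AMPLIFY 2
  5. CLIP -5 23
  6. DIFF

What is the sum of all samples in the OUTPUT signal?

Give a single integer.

Answer: -5

Derivation:
Input: [-5, 5, 0, 0]
Stage 1 (DELAY): [0, -5, 5, 0] = [0, -5, 5, 0] -> [0, -5, 5, 0]
Stage 2 (OFFSET -4): 0+-4=-4, -5+-4=-9, 5+-4=1, 0+-4=-4 -> [-4, -9, 1, -4]
Stage 3 (CLIP -5 3): clip(-4,-5,3)=-4, clip(-9,-5,3)=-5, clip(1,-5,3)=1, clip(-4,-5,3)=-4 -> [-4, -5, 1, -4]
Stage 4 (AMPLIFY 2): -4*2=-8, -5*2=-10, 1*2=2, -4*2=-8 -> [-8, -10, 2, -8]
Stage 5 (CLIP -5 23): clip(-8,-5,23)=-5, clip(-10,-5,23)=-5, clip(2,-5,23)=2, clip(-8,-5,23)=-5 -> [-5, -5, 2, -5]
Stage 6 (DIFF): s[0]=-5, -5--5=0, 2--5=7, -5-2=-7 -> [-5, 0, 7, -7]
Output sum: -5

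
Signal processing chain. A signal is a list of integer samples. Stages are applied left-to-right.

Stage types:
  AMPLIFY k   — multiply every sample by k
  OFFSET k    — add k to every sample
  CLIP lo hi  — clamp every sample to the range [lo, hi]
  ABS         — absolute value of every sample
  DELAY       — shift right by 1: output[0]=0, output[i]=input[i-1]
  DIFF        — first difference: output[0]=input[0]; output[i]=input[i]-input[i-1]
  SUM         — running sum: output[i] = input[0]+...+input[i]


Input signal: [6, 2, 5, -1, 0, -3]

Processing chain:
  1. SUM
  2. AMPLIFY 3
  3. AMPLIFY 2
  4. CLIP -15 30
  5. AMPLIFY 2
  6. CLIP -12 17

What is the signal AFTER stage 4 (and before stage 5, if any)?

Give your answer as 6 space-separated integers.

Input: [6, 2, 5, -1, 0, -3]
Stage 1 (SUM): sum[0..0]=6, sum[0..1]=8, sum[0..2]=13, sum[0..3]=12, sum[0..4]=12, sum[0..5]=9 -> [6, 8, 13, 12, 12, 9]
Stage 2 (AMPLIFY 3): 6*3=18, 8*3=24, 13*3=39, 12*3=36, 12*3=36, 9*3=27 -> [18, 24, 39, 36, 36, 27]
Stage 3 (AMPLIFY 2): 18*2=36, 24*2=48, 39*2=78, 36*2=72, 36*2=72, 27*2=54 -> [36, 48, 78, 72, 72, 54]
Stage 4 (CLIP -15 30): clip(36,-15,30)=30, clip(48,-15,30)=30, clip(78,-15,30)=30, clip(72,-15,30)=30, clip(72,-15,30)=30, clip(54,-15,30)=30 -> [30, 30, 30, 30, 30, 30]

Answer: 30 30 30 30 30 30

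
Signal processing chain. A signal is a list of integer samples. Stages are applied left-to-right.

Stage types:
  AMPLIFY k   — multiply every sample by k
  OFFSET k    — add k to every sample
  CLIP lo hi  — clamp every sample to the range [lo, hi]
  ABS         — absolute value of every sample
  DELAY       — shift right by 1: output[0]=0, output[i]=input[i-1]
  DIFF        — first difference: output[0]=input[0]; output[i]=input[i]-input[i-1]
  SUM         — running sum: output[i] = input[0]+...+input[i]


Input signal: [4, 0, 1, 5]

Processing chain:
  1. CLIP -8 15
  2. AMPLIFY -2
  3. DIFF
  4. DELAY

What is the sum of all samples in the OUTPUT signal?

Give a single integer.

Input: [4, 0, 1, 5]
Stage 1 (CLIP -8 15): clip(4,-8,15)=4, clip(0,-8,15)=0, clip(1,-8,15)=1, clip(5,-8,15)=5 -> [4, 0, 1, 5]
Stage 2 (AMPLIFY -2): 4*-2=-8, 0*-2=0, 1*-2=-2, 5*-2=-10 -> [-8, 0, -2, -10]
Stage 3 (DIFF): s[0]=-8, 0--8=8, -2-0=-2, -10--2=-8 -> [-8, 8, -2, -8]
Stage 4 (DELAY): [0, -8, 8, -2] = [0, -8, 8, -2] -> [0, -8, 8, -2]
Output sum: -2

Answer: -2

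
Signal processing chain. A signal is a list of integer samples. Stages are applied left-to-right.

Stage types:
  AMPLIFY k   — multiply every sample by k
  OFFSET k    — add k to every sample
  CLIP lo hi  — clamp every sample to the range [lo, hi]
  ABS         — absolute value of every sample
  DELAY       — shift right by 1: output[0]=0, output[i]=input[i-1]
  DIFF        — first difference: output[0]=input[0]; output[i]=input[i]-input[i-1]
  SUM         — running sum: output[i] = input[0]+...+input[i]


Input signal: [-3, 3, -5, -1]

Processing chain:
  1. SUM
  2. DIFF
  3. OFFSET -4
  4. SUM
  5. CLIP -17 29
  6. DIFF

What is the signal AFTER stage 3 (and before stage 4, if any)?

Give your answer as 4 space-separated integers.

Answer: -7 -1 -9 -5

Derivation:
Input: [-3, 3, -5, -1]
Stage 1 (SUM): sum[0..0]=-3, sum[0..1]=0, sum[0..2]=-5, sum[0..3]=-6 -> [-3, 0, -5, -6]
Stage 2 (DIFF): s[0]=-3, 0--3=3, -5-0=-5, -6--5=-1 -> [-3, 3, -5, -1]
Stage 3 (OFFSET -4): -3+-4=-7, 3+-4=-1, -5+-4=-9, -1+-4=-5 -> [-7, -1, -9, -5]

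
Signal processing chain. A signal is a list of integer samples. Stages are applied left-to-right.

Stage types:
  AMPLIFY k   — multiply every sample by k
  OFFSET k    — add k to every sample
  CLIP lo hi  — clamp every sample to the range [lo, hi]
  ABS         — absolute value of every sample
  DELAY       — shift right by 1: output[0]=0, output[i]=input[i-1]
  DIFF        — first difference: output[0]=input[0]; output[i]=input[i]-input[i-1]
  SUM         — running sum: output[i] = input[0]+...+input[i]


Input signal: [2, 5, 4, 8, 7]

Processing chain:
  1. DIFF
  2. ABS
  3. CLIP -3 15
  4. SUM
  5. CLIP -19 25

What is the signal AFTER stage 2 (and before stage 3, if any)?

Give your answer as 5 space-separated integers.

Answer: 2 3 1 4 1

Derivation:
Input: [2, 5, 4, 8, 7]
Stage 1 (DIFF): s[0]=2, 5-2=3, 4-5=-1, 8-4=4, 7-8=-1 -> [2, 3, -1, 4, -1]
Stage 2 (ABS): |2|=2, |3|=3, |-1|=1, |4|=4, |-1|=1 -> [2, 3, 1, 4, 1]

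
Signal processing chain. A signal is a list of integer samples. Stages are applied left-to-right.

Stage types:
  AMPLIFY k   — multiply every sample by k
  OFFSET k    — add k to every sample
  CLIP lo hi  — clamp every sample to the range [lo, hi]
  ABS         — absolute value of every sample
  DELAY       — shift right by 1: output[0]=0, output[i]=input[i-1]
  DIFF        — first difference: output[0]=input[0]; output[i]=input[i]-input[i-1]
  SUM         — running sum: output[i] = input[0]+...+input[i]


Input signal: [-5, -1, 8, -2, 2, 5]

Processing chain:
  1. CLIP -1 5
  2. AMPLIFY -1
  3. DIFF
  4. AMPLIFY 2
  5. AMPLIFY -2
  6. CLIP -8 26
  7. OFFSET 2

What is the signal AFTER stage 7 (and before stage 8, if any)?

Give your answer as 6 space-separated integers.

Input: [-5, -1, 8, -2, 2, 5]
Stage 1 (CLIP -1 5): clip(-5,-1,5)=-1, clip(-1,-1,5)=-1, clip(8,-1,5)=5, clip(-2,-1,5)=-1, clip(2,-1,5)=2, clip(5,-1,5)=5 -> [-1, -1, 5, -1, 2, 5]
Stage 2 (AMPLIFY -1): -1*-1=1, -1*-1=1, 5*-1=-5, -1*-1=1, 2*-1=-2, 5*-1=-5 -> [1, 1, -5, 1, -2, -5]
Stage 3 (DIFF): s[0]=1, 1-1=0, -5-1=-6, 1--5=6, -2-1=-3, -5--2=-3 -> [1, 0, -6, 6, -3, -3]
Stage 4 (AMPLIFY 2): 1*2=2, 0*2=0, -6*2=-12, 6*2=12, -3*2=-6, -3*2=-6 -> [2, 0, -12, 12, -6, -6]
Stage 5 (AMPLIFY -2): 2*-2=-4, 0*-2=0, -12*-2=24, 12*-2=-24, -6*-2=12, -6*-2=12 -> [-4, 0, 24, -24, 12, 12]
Stage 6 (CLIP -8 26): clip(-4,-8,26)=-4, clip(0,-8,26)=0, clip(24,-8,26)=24, clip(-24,-8,26)=-8, clip(12,-8,26)=12, clip(12,-8,26)=12 -> [-4, 0, 24, -8, 12, 12]
Stage 7 (OFFSET 2): -4+2=-2, 0+2=2, 24+2=26, -8+2=-6, 12+2=14, 12+2=14 -> [-2, 2, 26, -6, 14, 14]

Answer: -2 2 26 -6 14 14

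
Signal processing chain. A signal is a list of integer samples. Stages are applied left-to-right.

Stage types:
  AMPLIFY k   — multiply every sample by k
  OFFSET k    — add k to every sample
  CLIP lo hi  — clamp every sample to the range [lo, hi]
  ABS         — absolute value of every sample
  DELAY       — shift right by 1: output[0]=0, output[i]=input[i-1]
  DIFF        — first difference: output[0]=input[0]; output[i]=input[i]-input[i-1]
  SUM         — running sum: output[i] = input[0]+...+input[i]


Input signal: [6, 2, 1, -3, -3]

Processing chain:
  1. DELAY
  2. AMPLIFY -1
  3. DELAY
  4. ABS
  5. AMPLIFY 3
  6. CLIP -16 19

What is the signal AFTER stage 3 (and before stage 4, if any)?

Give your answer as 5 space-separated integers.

Input: [6, 2, 1, -3, -3]
Stage 1 (DELAY): [0, 6, 2, 1, -3] = [0, 6, 2, 1, -3] -> [0, 6, 2, 1, -3]
Stage 2 (AMPLIFY -1): 0*-1=0, 6*-1=-6, 2*-1=-2, 1*-1=-1, -3*-1=3 -> [0, -6, -2, -1, 3]
Stage 3 (DELAY): [0, 0, -6, -2, -1] = [0, 0, -6, -2, -1] -> [0, 0, -6, -2, -1]

Answer: 0 0 -6 -2 -1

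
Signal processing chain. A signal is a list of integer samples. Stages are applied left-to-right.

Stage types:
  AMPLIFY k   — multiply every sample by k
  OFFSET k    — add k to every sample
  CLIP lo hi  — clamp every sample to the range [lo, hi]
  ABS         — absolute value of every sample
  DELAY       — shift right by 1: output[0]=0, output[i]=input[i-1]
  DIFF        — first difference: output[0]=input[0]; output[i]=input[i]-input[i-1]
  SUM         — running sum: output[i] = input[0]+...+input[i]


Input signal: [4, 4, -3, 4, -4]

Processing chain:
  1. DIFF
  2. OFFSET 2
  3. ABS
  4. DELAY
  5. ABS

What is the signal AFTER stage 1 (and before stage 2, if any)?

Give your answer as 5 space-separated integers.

Answer: 4 0 -7 7 -8

Derivation:
Input: [4, 4, -3, 4, -4]
Stage 1 (DIFF): s[0]=4, 4-4=0, -3-4=-7, 4--3=7, -4-4=-8 -> [4, 0, -7, 7, -8]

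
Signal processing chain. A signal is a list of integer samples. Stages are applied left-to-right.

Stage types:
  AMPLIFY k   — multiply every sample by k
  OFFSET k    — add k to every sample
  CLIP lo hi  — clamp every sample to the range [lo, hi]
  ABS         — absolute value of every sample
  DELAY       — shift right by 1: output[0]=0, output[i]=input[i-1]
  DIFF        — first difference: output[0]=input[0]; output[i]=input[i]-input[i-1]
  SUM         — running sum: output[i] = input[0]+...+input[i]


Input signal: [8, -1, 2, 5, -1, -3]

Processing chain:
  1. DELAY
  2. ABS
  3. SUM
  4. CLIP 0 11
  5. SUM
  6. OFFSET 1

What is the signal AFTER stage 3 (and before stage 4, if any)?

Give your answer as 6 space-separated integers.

Answer: 0 8 9 11 16 17

Derivation:
Input: [8, -1, 2, 5, -1, -3]
Stage 1 (DELAY): [0, 8, -1, 2, 5, -1] = [0, 8, -1, 2, 5, -1] -> [0, 8, -1, 2, 5, -1]
Stage 2 (ABS): |0|=0, |8|=8, |-1|=1, |2|=2, |5|=5, |-1|=1 -> [0, 8, 1, 2, 5, 1]
Stage 3 (SUM): sum[0..0]=0, sum[0..1]=8, sum[0..2]=9, sum[0..3]=11, sum[0..4]=16, sum[0..5]=17 -> [0, 8, 9, 11, 16, 17]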